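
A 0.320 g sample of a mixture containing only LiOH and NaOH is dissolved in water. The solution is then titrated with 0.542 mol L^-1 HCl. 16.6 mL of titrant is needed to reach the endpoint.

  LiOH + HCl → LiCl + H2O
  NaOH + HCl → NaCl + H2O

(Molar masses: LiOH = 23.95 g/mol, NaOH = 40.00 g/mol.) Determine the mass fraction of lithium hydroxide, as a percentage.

18.6 %

n(HCl) = 0.0166 × 0.542 = 9.00 × 10^-3 mol
Let x = n(LiOH), y = n(NaOH).
Titrant: 1x + 1y = 9.00 × 10^-3;  mass: 23.95x + 40.00y = 0.320
Solving, x = 2.49 × 10^-3 mol, y = 6.51 × 10^-3 mol
mass of LiOH = 2.49 × 10^-3 × 23.95 = 0.0595 g
% LiOH = 0.0595 / 0.320 × 100 = 18.6 %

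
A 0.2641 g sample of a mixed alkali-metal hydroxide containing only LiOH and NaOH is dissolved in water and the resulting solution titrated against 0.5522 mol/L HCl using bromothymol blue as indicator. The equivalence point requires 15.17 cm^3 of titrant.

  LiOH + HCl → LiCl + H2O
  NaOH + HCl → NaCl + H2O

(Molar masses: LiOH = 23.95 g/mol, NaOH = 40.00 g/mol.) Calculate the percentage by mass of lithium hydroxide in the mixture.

n(HCl) = 0.01517 × 0.5522 = 8.377 × 10^-3 mol
Let x = n(LiOH), y = n(NaOH).
Titrant: 1x + 1y = 8.377 × 10^-3;  mass: 23.95x + 40.00y = 0.2641
Solving, x = 4.422 × 10^-3 mol, y = 3.955 × 10^-3 mol
mass of LiOH = 4.422 × 10^-3 × 23.95 = 0.1059 g
% LiOH = 0.1059 / 0.2641 × 100 = 40.10 %

40.10 %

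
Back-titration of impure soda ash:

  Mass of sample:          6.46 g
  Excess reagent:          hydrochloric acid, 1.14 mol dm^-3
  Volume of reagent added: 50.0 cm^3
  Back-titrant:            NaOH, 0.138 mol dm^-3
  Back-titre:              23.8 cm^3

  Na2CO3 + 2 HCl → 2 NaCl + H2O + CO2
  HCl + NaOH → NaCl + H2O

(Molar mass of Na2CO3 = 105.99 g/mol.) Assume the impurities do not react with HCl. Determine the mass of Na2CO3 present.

n(HCl) added = 0.0500 × 1.14 = 0.0570 mol
n(NaOH) used in back-titration = 0.0238 × 0.138 = 3.28 × 10^-3 mol
n(HCl) left over = 3.28 × 10^-3 mol (1:1 ratio)
n(HCl) consumed by analyte = 0.0570 − 3.28 × 10^-3 = 0.0537 mol
From the 1:2 ratio, n(Na2CO3) = 1/2 × 0.0537 = 0.0269 mol
mass of Na2CO3 = 0.0269 × 105.99 = 2.85 g

2.85 g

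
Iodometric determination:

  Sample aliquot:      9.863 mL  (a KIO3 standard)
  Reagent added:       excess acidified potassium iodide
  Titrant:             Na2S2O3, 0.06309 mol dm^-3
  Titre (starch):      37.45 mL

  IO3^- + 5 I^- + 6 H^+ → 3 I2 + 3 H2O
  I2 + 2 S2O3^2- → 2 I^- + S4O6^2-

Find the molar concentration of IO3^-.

n(S2O3^2-) = 0.03745 × 0.06309 = 2.363 × 10^-3 mol
n(I2) = n(S2O3^2-)/2 = 1.181 × 10^-3 mol
From the 1:3 ratio, n(IO3^-) in the aliquot = 1/3 × 1.181 × 10^-3 = 3.938 × 10^-4 mol
[IO3^-] = 3.938 × 10^-4 / 0.009863 = 0.03993 mol/L

0.03993 mol/L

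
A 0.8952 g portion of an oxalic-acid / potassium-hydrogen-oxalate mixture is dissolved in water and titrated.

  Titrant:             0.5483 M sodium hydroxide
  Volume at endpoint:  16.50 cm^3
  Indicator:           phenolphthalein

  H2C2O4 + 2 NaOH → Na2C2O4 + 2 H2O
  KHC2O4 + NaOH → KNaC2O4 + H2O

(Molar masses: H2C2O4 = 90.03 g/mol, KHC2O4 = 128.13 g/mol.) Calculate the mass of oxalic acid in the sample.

n(NaOH) = 0.01650 × 0.5483 = 9.047 × 10^-3 mol
Let x = n(H2C2O4), y = n(KHC2O4).
Titrant: 2x + 1y = 9.047 × 10^-3;  mass: 90.03x + 128.13y = 0.8952
Solving, x = 1.588 × 10^-3 mol, y = 5.871 × 10^-3 mol
mass of H2C2O4 = 1.588 × 10^-3 × 90.03 = 0.1430 g

0.1430 g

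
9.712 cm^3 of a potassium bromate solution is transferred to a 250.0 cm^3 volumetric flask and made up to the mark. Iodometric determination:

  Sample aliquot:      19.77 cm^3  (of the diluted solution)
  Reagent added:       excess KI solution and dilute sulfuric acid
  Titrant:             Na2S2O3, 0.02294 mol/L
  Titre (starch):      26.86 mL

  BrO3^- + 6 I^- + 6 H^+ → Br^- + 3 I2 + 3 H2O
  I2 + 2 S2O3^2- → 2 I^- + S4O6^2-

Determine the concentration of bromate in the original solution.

n(S2O3^2-) = 0.02686 × 0.02294 = 6.162 × 10^-4 mol
n(I2) = n(S2O3^2-)/2 = 3.081 × 10^-4 mol
From the 1:3 ratio, n(BrO3^-) in the aliquot = 1/3 × 3.081 × 10^-4 = 1.027 × 10^-4 mol
[BrO3^-]_dilute = 1.027 × 10^-4 / 0.01977 = 0.005194 mol/L
[BrO3^-]_original = 0.005194 × 250.0/9.712 = 0.1337 mol/L

0.1337 mol/L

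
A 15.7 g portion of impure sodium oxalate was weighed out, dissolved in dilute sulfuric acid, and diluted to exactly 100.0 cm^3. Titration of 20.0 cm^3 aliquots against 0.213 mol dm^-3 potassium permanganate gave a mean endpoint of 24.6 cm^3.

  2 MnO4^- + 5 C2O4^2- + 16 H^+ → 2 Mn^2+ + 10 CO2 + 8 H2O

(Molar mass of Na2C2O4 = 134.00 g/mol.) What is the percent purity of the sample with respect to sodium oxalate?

n(KMnO4) per titration = 0.0246 × 0.213 = 5.24 × 10^-3 mol
From the 5:2 ratio, n(Na2C2O4) in each aliquot = 5/2 × 5.24 × 10^-3 = 0.0131 mol
n(Na2C2O4) in the whole flask = 0.0131 × 100.0/20.0 = 0.0655 mol
mass of Na2C2O4 = 0.0655 × 134.00 = 8.78 g
% Na2C2O4 = 8.78 / 15.7 × 100 = 55.9 %

55.9 %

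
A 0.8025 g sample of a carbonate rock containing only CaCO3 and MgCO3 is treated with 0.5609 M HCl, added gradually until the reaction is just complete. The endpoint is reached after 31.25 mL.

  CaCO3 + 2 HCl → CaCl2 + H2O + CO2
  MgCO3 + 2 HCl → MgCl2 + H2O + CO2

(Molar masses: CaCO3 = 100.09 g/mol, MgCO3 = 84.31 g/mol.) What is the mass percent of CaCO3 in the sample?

n(HCl) = 0.03125 × 0.5609 = 0.01753 mol
Let x = n(CaCO3), y = n(MgCO3).
Titrant: 2x + 2y = 0.01753;  mass: 100.09x + 84.31y = 0.8025
Solving, x = 4.031 × 10^-3 mol, y = 4.734 × 10^-3 mol
mass of CaCO3 = 4.031 × 10^-3 × 100.09 = 0.4034 g
% CaCO3 = 0.4034 / 0.8025 × 100 = 50.27 %

50.27 %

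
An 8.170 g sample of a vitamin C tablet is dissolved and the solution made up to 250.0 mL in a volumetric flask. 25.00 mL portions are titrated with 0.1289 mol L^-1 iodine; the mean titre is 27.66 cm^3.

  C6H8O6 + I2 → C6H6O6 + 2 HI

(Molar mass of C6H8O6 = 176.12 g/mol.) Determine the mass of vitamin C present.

6.279 g

n(I2) per titration = 0.02766 × 0.1289 = 3.565 × 10^-3 mol
n(C6H8O6) in each aliquot = 3.565 × 10^-3 mol (1:1 ratio)
n(C6H8O6) in the whole flask = 3.565 × 10^-3 × 250.0/25.00 = 0.03565 mol
mass of C6H8O6 = 0.03565 × 176.12 = 6.279 g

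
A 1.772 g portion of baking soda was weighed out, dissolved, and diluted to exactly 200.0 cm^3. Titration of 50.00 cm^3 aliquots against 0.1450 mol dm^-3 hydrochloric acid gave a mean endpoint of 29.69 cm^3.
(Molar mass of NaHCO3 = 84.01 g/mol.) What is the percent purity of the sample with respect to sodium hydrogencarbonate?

NaHCO3 + HCl → NaCl + H2O + CO2
n(HCl) per titration = 0.02969 × 0.1450 = 4.305 × 10^-3 mol
n(NaHCO3) in each aliquot = 4.305 × 10^-3 mol (1:1 ratio)
n(NaHCO3) in the whole flask = 4.305 × 10^-3 × 200.0/50.00 = 0.01722 mol
mass of NaHCO3 = 0.01722 × 84.01 = 1.447 g
% NaHCO3 = 1.447 / 1.772 × 100 = 81.64 %

81.64 %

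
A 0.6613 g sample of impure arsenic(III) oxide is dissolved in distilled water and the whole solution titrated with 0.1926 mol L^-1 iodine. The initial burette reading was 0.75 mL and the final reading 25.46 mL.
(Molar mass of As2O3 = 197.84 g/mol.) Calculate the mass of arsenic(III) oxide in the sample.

As2O3 + 2 I2 + 2 H2O → As2O5 + 4 HI
n(I2) = 0.02471 L × 0.1926 mol/L = 4.759 × 10^-3 mol
From the 1:2 ratio, n(As2O3) = 1/2 × 4.759 × 10^-3 = 2.380 × 10^-3 mol
mass of As2O3 = 2.380 × 10^-3 × 197.84 g/mol = 0.4708 g

0.4708 g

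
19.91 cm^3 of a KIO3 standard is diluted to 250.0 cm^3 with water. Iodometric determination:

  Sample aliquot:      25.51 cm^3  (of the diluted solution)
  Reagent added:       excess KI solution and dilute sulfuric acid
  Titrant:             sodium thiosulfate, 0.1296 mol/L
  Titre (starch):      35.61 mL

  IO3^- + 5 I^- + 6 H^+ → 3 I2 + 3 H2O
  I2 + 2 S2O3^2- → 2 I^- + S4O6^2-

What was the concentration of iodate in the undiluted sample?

0.3786 mol/L

n(S2O3^2-) = 0.03561 × 0.1296 = 4.615 × 10^-3 mol
n(I2) = n(S2O3^2-)/2 = 2.308 × 10^-3 mol
From the 1:3 ratio, n(IO3^-) in the aliquot = 1/3 × 2.308 × 10^-3 = 7.692 × 10^-4 mol
[IO3^-]_dilute = 7.692 × 10^-4 / 0.02551 = 0.03015 mol/L
[IO3^-]_original = 0.03015 × 250.0/19.91 = 0.3786 mol/L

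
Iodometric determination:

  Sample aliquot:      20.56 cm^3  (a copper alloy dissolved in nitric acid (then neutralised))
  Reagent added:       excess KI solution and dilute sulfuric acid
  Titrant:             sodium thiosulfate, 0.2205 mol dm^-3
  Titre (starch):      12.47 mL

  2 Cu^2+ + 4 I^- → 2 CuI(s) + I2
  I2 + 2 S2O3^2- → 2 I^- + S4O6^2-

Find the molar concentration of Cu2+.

n(S2O3^2-) = 0.01247 × 0.2205 = 2.750 × 10^-3 mol
n(I2) = n(S2O3^2-)/2 = 1.375 × 10^-3 mol
From the 2:1 ratio, n(Cu2+) in the aliquot = 2/1 × 1.375 × 10^-3 = 2.750 × 10^-3 mol
[Cu2+] = 2.750 × 10^-3 / 0.02056 = 0.1337 mol/L

0.1337 mol/L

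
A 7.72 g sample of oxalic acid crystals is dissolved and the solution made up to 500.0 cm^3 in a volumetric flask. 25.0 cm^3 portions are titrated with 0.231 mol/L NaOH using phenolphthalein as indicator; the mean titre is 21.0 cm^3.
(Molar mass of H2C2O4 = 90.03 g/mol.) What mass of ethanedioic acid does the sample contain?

4.37 g

H2C2O4 + 2 NaOH → Na2C2O4 + 2 H2O
n(NaOH) per titration = 0.0210 × 0.231 = 4.85 × 10^-3 mol
From the 1:2 ratio, n(H2C2O4) in each aliquot = 1/2 × 4.85 × 10^-3 = 2.43 × 10^-3 mol
n(H2C2O4) in the whole flask = 2.43 × 10^-3 × 500.0/25.0 = 0.0485 mol
mass of H2C2O4 = 0.0485 × 90.03 = 4.37 g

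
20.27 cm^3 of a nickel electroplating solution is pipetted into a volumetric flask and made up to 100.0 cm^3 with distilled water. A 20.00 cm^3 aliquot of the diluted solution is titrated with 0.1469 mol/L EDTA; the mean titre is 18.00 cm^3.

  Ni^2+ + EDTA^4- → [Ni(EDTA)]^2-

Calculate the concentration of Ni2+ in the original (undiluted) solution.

n(EDTA) = 0.01800 × 0.1469 = 2.644 × 10^-3 mol
n(Ni2+) in the aliquot = 2.644 × 10^-3 mol (1:1 ratio)
[Ni2+]_dilute = 2.644 × 10^-3 / 0.02000 = 0.1322 mol/L
Dilution factor = 100.0 / 20.27 = 4.933
[Ni2+]_stock = 0.1322 × 4.933 = 0.6522 mol/L

0.6522 mol/L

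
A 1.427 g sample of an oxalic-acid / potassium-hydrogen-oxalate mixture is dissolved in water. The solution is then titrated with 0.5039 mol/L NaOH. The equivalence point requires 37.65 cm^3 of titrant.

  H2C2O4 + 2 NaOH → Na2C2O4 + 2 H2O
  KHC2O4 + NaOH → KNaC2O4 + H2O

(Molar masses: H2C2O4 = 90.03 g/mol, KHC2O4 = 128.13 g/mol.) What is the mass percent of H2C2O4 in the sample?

n(NaOH) = 0.03765 × 0.5039 = 0.01897 mol
Let x = n(H2C2O4), y = n(KHC2O4).
Titrant: 2x + 1y = 0.01897;  mass: 90.03x + 128.13y = 1.427
Solving, x = 6.039 × 10^-3 mol, y = 6.894 × 10^-3 mol
mass of H2C2O4 = 6.039 × 10^-3 × 90.03 = 0.5437 g
% H2C2O4 = 0.5437 / 1.427 × 100 = 38.10 %

38.10 %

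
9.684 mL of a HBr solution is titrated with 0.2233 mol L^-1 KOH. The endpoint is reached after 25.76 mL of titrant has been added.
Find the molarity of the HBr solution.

0.5940 mol/L

HBr + KOH → KBr + H2O
n(KOH) = 0.02576 L × 0.2233 mol/L = 5.752 × 10^-3 mol
n(HBr) = 5.752 × 10^-3 mol (1:1 mole ratio)
[HBr] = 5.752 × 10^-3 mol / 0.009684 L = 0.5940 mol/L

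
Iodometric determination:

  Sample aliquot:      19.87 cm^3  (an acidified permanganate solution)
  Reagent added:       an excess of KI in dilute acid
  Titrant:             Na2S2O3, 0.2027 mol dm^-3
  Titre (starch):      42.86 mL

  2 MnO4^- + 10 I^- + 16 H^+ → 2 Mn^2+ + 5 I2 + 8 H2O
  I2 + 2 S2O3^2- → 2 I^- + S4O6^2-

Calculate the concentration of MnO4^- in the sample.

n(S2O3^2-) = 0.04286 × 0.2027 = 8.688 × 10^-3 mol
n(I2) = n(S2O3^2-)/2 = 4.344 × 10^-3 mol
From the 2:5 ratio, n(MnO4^-) in the aliquot = 2/5 × 4.344 × 10^-3 = 1.738 × 10^-3 mol
[MnO4^-] = 1.738 × 10^-3 / 0.01987 = 0.08745 mol/L

0.08745 mol/L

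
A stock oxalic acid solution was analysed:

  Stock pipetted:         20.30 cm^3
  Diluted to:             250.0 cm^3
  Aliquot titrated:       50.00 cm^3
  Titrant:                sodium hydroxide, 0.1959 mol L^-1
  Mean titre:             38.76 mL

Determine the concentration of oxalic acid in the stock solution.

H2C2O4 + 2 NaOH → Na2C2O4 + 2 H2O
n(NaOH) = 0.03876 × 0.1959 = 7.593 × 10^-3 mol
From the 1:2 ratio, n(H2C2O4) in the aliquot = 1/2 × 7.593 × 10^-3 = 3.797 × 10^-3 mol
[H2C2O4]_dilute = 3.797 × 10^-3 / 0.05000 = 0.07593 mol/L
Dilution factor = 250.0 / 20.30 = 12.32
[H2C2O4]_stock = 0.07593 × 12.32 = 0.9351 mol/L

0.9351 mol/L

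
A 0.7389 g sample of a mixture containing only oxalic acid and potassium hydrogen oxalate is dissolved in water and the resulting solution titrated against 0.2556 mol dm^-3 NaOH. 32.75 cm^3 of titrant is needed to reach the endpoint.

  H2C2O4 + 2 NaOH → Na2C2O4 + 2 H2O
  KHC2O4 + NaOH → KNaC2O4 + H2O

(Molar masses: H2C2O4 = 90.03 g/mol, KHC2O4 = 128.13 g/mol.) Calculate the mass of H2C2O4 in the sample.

n(NaOH) = 0.03275 × 0.2556 = 8.371 × 10^-3 mol
Let x = n(H2C2O4), y = n(KHC2O4).
Titrant: 2x + 1y = 8.371 × 10^-3;  mass: 90.03x + 128.13y = 0.7389
Solving, x = 2.007 × 10^-3 mol, y = 4.356 × 10^-3 mol
mass of H2C2O4 = 2.007 × 10^-3 × 90.03 = 0.1807 g

0.1807 g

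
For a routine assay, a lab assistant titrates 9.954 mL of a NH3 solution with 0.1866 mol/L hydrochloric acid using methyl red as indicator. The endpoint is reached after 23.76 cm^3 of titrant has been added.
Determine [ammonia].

0.4454 mol/L

NH3 + HCl → NH4Cl
n(HCl) = 0.02376 L × 0.1866 mol/L = 4.434 × 10^-3 mol
n(NH3) = 4.434 × 10^-3 mol (1:1 mole ratio)
[NH3] = 4.434 × 10^-3 mol / 0.009954 L = 0.4454 mol/L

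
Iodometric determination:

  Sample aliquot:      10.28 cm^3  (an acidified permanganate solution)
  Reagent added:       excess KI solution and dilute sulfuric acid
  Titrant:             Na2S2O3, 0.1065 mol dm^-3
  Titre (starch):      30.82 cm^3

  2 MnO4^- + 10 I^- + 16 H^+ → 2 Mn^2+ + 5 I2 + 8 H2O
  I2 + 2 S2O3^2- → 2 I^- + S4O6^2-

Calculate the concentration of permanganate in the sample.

0.06386 mol/L

n(S2O3^2-) = 0.03082 × 0.1065 = 3.282 × 10^-3 mol
n(I2) = n(S2O3^2-)/2 = 1.641 × 10^-3 mol
From the 2:5 ratio, n(MnO4^-) in the aliquot = 2/5 × 1.641 × 10^-3 = 6.565 × 10^-4 mol
[MnO4^-] = 6.565 × 10^-4 / 0.01028 = 0.06386 mol/L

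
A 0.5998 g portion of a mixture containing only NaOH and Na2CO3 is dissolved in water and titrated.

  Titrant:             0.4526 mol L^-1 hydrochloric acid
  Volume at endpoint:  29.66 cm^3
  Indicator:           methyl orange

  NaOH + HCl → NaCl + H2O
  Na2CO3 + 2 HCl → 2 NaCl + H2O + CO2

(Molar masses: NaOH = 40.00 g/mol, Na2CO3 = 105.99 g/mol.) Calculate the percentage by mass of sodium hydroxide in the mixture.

n(HCl) = 0.02966 × 0.4526 = 0.01342 mol
Let x = n(NaOH), y = n(Na2CO3).
Titrant: 1x + 2y = 0.01342;  mass: 40.00x + 105.99y = 0.5998
Solving, x = 8.589 × 10^-3 mol, y = 2.418 × 10^-3 mol
mass of NaOH = 8.589 × 10^-3 × 40.00 = 0.3436 g
% NaOH = 0.3436 / 0.5998 × 100 = 57.28 %

57.28 %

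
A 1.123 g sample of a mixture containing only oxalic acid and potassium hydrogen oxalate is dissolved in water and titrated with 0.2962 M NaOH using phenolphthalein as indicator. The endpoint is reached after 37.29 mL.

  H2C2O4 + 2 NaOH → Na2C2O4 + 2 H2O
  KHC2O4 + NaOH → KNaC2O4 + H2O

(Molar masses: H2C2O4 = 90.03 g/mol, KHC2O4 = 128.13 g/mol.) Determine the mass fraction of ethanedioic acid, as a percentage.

n(NaOH) = 0.03729 × 0.2962 = 0.01105 mol
Let x = n(H2C2O4), y = n(KHC2O4).
Titrant: 2x + 1y = 0.01105;  mass: 90.03x + 128.13y = 1.123
Solving, x = 1.758 × 10^-3 mol, y = 7.529 × 10^-3 mol
mass of H2C2O4 = 1.758 × 10^-3 × 90.03 = 0.1583 g
% H2C2O4 = 0.1583 / 1.123 × 100 = 14.09 %

14.09 %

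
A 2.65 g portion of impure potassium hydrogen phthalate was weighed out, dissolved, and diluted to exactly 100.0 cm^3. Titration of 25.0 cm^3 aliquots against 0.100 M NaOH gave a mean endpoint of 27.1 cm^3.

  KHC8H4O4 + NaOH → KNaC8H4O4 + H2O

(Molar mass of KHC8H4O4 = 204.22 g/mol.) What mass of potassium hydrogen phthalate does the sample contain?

n(NaOH) per titration = 0.0271 × 0.100 = 2.71 × 10^-3 mol
n(KHC8H4O4) in each aliquot = 2.71 × 10^-3 mol (1:1 ratio)
n(KHC8H4O4) in the whole flask = 2.71 × 10^-3 × 100.0/25.0 = 0.0108 mol
mass of KHC8H4O4 = 0.0108 × 204.22 = 2.21 g

2.21 g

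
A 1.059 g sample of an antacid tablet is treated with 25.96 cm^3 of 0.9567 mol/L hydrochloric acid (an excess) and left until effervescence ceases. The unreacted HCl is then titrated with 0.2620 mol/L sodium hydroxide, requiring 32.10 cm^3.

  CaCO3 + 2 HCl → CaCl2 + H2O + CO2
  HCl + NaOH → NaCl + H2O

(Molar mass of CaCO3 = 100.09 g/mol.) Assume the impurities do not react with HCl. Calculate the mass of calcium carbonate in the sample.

0.8220 g

n(HCl) added = 0.02596 × 0.9567 = 0.02484 mol
n(NaOH) used in back-titration = 0.03210 × 0.2620 = 8.410 × 10^-3 mol
n(HCl) left over = 8.410 × 10^-3 mol (1:1 ratio)
n(HCl) consumed by analyte = 0.02484 − 8.410 × 10^-3 = 0.01643 mol
From the 1:2 ratio, n(CaCO3) = 1/2 × 0.01643 = 8.213 × 10^-3 mol
mass of CaCO3 = 8.213 × 10^-3 × 100.09 = 0.8220 g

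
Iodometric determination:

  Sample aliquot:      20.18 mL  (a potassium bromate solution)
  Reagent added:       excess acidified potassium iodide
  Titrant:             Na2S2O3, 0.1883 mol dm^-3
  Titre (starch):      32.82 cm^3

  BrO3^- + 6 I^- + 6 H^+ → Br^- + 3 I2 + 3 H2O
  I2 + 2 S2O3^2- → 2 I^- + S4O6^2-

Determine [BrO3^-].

n(S2O3^2-) = 0.03282 × 0.1883 = 6.180 × 10^-3 mol
n(I2) = n(S2O3^2-)/2 = 3.090 × 10^-3 mol
From the 1:3 ratio, n(BrO3^-) in the aliquot = 1/3 × 3.090 × 10^-3 = 1.030 × 10^-3 mol
[BrO3^-] = 1.030 × 10^-3 / 0.02018 = 0.05104 mol/L

0.05104 mol/L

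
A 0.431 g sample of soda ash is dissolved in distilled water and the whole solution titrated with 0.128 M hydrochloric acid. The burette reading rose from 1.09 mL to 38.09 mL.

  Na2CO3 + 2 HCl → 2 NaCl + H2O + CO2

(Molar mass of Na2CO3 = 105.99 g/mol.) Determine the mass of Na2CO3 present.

0.251 g

n(HCl) = 0.0370 L × 0.128 mol/L = 4.74 × 10^-3 mol
From the 1:2 ratio, n(Na2CO3) = 1/2 × 4.74 × 10^-3 = 2.37 × 10^-3 mol
mass of Na2CO3 = 2.37 × 10^-3 × 105.99 g/mol = 0.251 g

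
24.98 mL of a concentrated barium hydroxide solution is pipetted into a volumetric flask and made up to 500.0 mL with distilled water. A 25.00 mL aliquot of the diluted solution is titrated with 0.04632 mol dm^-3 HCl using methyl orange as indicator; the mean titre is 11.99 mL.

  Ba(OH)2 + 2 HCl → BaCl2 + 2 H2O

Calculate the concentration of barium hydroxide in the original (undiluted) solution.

n(HCl) = 0.01199 × 0.04632 = 5.554 × 10^-4 mol
From the 1:2 ratio, n(Ba(OH)2) in the aliquot = 1/2 × 5.554 × 10^-4 = 2.777 × 10^-4 mol
[Ba(OH)2]_dilute = 2.777 × 10^-4 / 0.02500 = 0.01111 mol/L
Dilution factor = 500.0 / 24.98 = 20.02
[Ba(OH)2]_stock = 0.01111 × 20.02 = 0.2223 mol/L

0.2223 mol/L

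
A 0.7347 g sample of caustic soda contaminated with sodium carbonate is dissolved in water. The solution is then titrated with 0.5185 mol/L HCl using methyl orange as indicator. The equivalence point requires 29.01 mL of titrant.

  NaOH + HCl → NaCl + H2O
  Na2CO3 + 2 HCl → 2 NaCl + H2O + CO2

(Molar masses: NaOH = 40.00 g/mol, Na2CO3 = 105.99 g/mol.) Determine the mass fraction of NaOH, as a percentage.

n(HCl) = 0.02901 × 0.5185 = 0.01504 mol
Let x = n(NaOH), y = n(Na2CO3).
Titrant: 1x + 2y = 0.01504;  mass: 40.00x + 105.99y = 0.7347
Solving, x = 4.804 × 10^-3 mol, y = 5.119 × 10^-3 mol
mass of NaOH = 4.804 × 10^-3 × 40.00 = 0.1922 g
% NaOH = 0.1922 / 0.7347 × 100 = 26.16 %

26.16 %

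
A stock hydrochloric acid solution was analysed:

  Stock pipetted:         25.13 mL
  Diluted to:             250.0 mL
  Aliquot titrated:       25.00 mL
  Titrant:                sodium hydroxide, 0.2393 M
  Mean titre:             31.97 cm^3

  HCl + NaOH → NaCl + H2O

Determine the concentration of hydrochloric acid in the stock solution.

n(NaOH) = 0.03197 × 0.2393 = 7.650 × 10^-3 mol
n(HCl) in the aliquot = 7.650 × 10^-3 mol (1:1 ratio)
[HCl]_dilute = 7.650 × 10^-3 / 0.02500 = 0.3060 mol/L
Dilution factor = 250.0 / 25.13 = 9.948
[HCl]_stock = 0.3060 × 9.948 = 3.044 mol/L

3.044 M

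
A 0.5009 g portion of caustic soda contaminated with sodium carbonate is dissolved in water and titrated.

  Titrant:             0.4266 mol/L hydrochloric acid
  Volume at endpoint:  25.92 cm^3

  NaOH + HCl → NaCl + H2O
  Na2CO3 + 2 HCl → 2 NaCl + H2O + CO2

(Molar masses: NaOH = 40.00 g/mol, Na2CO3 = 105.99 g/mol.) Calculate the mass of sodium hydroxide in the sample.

0.2619 g

n(HCl) = 0.02592 × 0.4266 = 0.01106 mol
Let x = n(NaOH), y = n(Na2CO3).
Titrant: 1x + 2y = 0.01106;  mass: 40.00x + 105.99y = 0.5009
Solving, x = 6.548 × 10^-3 mol, y = 2.255 × 10^-3 mol
mass of NaOH = 6.548 × 10^-3 × 40.00 = 0.2619 g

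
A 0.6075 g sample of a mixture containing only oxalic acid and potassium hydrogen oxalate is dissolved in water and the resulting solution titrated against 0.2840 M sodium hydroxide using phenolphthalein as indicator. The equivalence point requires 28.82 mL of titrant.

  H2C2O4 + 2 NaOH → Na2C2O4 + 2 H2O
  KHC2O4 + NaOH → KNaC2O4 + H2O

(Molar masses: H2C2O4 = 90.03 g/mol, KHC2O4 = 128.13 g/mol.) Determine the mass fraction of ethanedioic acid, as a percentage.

n(NaOH) = 0.02882 × 0.2840 = 8.185 × 10^-3 mol
Let x = n(H2C2O4), y = n(KHC2O4).
Titrant: 2x + 1y = 8.185 × 10^-3;  mass: 90.03x + 128.13y = 0.6075
Solving, x = 2.654 × 10^-3 mol, y = 2.876 × 10^-3 mol
mass of H2C2O4 = 2.654 × 10^-3 × 90.03 = 0.2390 g
% H2C2O4 = 0.2390 / 0.6075 × 100 = 39.34 %

39.34 %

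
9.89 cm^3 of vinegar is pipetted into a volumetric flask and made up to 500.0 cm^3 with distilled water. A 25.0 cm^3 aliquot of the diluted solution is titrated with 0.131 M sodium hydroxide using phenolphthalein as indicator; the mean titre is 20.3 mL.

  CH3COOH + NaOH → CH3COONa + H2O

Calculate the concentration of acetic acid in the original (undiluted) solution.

5.38 M

n(NaOH) = 0.0203 × 0.131 = 2.66 × 10^-3 mol
n(CH3COOH) in the aliquot = 2.66 × 10^-3 mol (1:1 ratio)
[CH3COOH]_dilute = 2.66 × 10^-3 / 0.0250 = 0.106 mol/L
Dilution factor = 500.0 / 9.89 = 50.56
[CH3COOH]_stock = 0.106 × 50.56 = 5.38 mol/L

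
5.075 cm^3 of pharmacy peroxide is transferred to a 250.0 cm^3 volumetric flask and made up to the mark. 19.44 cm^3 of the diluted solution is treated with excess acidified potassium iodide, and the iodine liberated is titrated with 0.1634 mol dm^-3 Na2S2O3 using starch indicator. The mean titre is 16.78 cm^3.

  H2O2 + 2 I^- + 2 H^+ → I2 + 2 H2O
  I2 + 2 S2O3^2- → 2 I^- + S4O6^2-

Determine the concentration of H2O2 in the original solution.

3.474 mol/L

n(S2O3^2-) = 0.01678 × 0.1634 = 2.742 × 10^-3 mol
n(I2) = n(S2O3^2-)/2 = 1.371 × 10^-3 mol
n(H2O2) in the aliquot = 1.371 × 10^-3 mol (1:1 ratio)
[H2O2]_dilute = 1.371 × 10^-3 / 0.01944 = 0.07052 mol/L
[H2O2]_original = 0.07052 × 250.0/5.075 = 3.474 mol/L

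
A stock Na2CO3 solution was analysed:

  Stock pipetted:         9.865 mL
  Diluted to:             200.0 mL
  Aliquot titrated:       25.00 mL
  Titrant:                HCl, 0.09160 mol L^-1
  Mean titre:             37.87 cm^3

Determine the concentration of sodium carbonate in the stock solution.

Na2CO3 + 2 HCl → 2 NaCl + H2O + CO2
n(HCl) = 0.03787 × 0.09160 = 3.469 × 10^-3 mol
From the 1:2 ratio, n(Na2CO3) in the aliquot = 1/2 × 3.469 × 10^-3 = 1.734 × 10^-3 mol
[Na2CO3]_dilute = 1.734 × 10^-3 / 0.02500 = 0.06938 mol/L
Dilution factor = 200.0 / 9.865 = 20.27
[Na2CO3]_stock = 0.06938 × 20.27 = 1.407 mol/L

1.407 mol/L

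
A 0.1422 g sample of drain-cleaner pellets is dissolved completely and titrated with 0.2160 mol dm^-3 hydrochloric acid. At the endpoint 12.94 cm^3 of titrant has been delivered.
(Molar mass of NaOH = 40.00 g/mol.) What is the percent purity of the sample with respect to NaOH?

78.62 %

NaOH + HCl → NaCl + H2O
n(HCl) = 0.01294 L × 0.2160 mol/L = 2.795 × 10^-3 mol
n(NaOH) = 2.795 × 10^-3 mol (1:1 ratio)
mass of NaOH = 2.795 × 10^-3 × 40.00 g/mol = 0.1118 g
% NaOH = 0.1118 / 0.1422 × 100 = 78.62 %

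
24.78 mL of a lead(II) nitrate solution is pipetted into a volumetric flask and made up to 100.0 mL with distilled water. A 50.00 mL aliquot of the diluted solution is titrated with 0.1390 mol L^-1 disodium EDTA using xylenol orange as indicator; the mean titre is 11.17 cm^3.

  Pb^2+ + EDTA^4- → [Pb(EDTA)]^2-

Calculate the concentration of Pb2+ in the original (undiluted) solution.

0.1253 mol/L

n(EDTA) = 0.01117 × 0.1390 = 1.553 × 10^-3 mol
n(Pb2+) in the aliquot = 1.553 × 10^-3 mol (1:1 ratio)
[Pb2+]_dilute = 1.553 × 10^-3 / 0.05000 = 0.03105 mol/L
Dilution factor = 100.0 / 24.78 = 4.036
[Pb2+]_stock = 0.03105 × 4.036 = 0.1253 mol/L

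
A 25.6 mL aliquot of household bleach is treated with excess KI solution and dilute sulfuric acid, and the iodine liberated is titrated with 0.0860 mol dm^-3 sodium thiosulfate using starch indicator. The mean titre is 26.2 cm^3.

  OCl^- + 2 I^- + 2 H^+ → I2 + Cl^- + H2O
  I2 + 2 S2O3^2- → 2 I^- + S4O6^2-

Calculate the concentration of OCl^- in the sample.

0.0440 mol/L

n(S2O3^2-) = 0.0262 × 0.0860 = 2.25 × 10^-3 mol
n(I2) = n(S2O3^2-)/2 = 1.13 × 10^-3 mol
n(OCl^-) in the aliquot = 1.13 × 10^-3 mol (1:1 ratio)
[OCl^-] = 1.13 × 10^-3 / 0.0256 = 0.0440 mol/L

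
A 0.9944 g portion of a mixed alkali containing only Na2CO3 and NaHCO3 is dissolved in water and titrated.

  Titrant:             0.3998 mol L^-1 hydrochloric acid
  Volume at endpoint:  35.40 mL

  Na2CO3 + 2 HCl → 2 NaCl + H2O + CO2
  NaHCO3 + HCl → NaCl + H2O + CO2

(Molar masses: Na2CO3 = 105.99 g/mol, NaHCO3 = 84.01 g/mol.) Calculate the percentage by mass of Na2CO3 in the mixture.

n(HCl) = 0.03540 × 0.3998 = 0.01415 mol
Let x = n(Na2CO3), y = n(NaHCO3).
Titrant: 2x + 1y = 0.01415;  mass: 105.99x + 84.01y = 0.9944
Solving, x = 3.137 × 10^-3 mol, y = 7.879 × 10^-3 mol
mass of Na2CO3 = 3.137 × 10^-3 × 105.99 = 0.3325 g
% Na2CO3 = 0.3325 / 0.9944 × 100 = 33.44 %

33.44 %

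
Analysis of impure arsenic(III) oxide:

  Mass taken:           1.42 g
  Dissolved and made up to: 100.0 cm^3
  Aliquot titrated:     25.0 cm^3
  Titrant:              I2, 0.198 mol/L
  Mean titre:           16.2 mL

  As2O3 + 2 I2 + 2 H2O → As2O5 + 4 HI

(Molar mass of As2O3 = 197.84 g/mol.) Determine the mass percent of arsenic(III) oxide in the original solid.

n(I2) per titration = 0.0162 × 0.198 = 3.21 × 10^-3 mol
From the 1:2 ratio, n(As2O3) in each aliquot = 1/2 × 3.21 × 10^-3 = 1.60 × 10^-3 mol
n(As2O3) in the whole flask = 1.60 × 10^-3 × 100.0/25.0 = 6.42 × 10^-3 mol
mass of As2O3 = 6.42 × 10^-3 × 197.84 = 1.27 g
% As2O3 = 1.27 / 1.42 × 100 = 89.4 %

89.4 %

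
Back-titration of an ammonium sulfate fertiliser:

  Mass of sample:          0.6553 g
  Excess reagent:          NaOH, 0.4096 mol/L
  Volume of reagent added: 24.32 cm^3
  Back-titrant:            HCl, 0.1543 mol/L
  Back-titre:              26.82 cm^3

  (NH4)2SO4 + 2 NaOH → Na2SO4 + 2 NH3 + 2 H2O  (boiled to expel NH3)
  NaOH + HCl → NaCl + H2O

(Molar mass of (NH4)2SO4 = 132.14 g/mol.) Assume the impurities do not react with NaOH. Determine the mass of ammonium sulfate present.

n(NaOH) added = 0.02432 × 0.4096 = 9.961 × 10^-3 mol
n(HCl) used in back-titration = 0.02682 × 0.1543 = 4.138 × 10^-3 mol
n(NaOH) left over = 4.138 × 10^-3 mol (1:1 ratio)
n(NaOH) consumed by analyte = 9.961 × 10^-3 − 4.138 × 10^-3 = 5.823 × 10^-3 mol
From the 1:2 ratio, n((NH4)2SO4) = 1/2 × 5.823 × 10^-3 = 2.912 × 10^-3 mol
mass of (NH4)2SO4 = 2.912 × 10^-3 × 132.14 = 0.3847 g

0.3847 g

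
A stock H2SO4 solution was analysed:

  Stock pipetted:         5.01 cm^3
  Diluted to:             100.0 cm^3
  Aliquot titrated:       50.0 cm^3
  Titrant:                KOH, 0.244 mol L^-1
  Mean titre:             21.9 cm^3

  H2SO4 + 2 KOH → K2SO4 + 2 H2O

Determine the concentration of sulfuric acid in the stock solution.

1.07 mol/L

n(KOH) = 0.0219 × 0.244 = 5.34 × 10^-3 mol
From the 1:2 ratio, n(H2SO4) in the aliquot = 1/2 × 5.34 × 10^-3 = 2.67 × 10^-3 mol
[H2SO4]_dilute = 2.67 × 10^-3 / 0.0500 = 0.0534 mol/L
Dilution factor = 100.0 / 5.01 = 19.96
[H2SO4]_stock = 0.0534 × 19.96 = 1.07 mol/L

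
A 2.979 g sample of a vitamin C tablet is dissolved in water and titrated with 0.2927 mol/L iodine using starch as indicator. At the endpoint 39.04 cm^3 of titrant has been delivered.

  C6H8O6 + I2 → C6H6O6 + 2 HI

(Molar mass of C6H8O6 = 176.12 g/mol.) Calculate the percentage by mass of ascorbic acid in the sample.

67.56 %

n(I2) = 0.03904 L × 0.2927 mol/L = 0.01143 mol
n(C6H8O6) = 0.01143 mol (1:1 ratio)
mass of C6H8O6 = 0.01143 × 176.12 g/mol = 2.013 g
% C6H8O6 = 2.013 / 2.979 × 100 = 67.56 %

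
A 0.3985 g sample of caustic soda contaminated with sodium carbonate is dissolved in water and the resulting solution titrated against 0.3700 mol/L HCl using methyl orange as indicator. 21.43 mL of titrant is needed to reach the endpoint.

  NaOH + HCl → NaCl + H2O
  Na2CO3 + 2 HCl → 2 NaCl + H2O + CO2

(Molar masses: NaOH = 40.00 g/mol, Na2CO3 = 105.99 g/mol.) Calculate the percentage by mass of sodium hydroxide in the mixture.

16.76 %

n(HCl) = 0.02143 × 0.3700 = 7.929 × 10^-3 mol
Let x = n(NaOH), y = n(Na2CO3).
Titrant: 1x + 2y = 7.929 × 10^-3;  mass: 40.00x + 105.99y = 0.3985
Solving, x = 1.670 × 10^-3 mol, y = 3.130 × 10^-3 mol
mass of NaOH = 1.670 × 10^-3 × 40.00 = 0.06680 g
% NaOH = 0.06680 / 0.3985 × 100 = 16.76 %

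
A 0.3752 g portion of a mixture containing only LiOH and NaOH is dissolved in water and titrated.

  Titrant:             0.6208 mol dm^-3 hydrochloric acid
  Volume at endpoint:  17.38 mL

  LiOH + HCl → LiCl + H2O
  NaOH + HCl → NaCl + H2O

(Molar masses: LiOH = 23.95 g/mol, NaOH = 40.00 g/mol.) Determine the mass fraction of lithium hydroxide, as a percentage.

22.42 %

n(HCl) = 0.01738 × 0.6208 = 0.01079 mol
Let x = n(LiOH), y = n(NaOH).
Titrant: 1x + 1y = 0.01079;  mass: 23.95x + 40.00y = 0.3752
Solving, x = 3.513 × 10^-3 mol, y = 7.277 × 10^-3 mol
mass of LiOH = 3.513 × 10^-3 × 23.95 = 0.08413 g
% LiOH = 0.08413 / 0.3752 × 100 = 22.42 %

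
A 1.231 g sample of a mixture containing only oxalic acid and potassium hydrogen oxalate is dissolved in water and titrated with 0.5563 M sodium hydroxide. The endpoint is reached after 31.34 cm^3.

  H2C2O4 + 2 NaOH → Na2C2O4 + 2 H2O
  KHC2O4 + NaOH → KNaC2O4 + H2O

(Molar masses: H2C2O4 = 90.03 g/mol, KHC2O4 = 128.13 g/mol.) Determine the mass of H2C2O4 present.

0.5432 g

n(NaOH) = 0.03134 × 0.5563 = 0.01743 mol
Let x = n(H2C2O4), y = n(KHC2O4).
Titrant: 2x + 1y = 0.01743;  mass: 90.03x + 128.13y = 1.231
Solving, x = 6.033 × 10^-3 mol, y = 5.368 × 10^-3 mol
mass of H2C2O4 = 6.033 × 10^-3 × 90.03 = 0.5432 g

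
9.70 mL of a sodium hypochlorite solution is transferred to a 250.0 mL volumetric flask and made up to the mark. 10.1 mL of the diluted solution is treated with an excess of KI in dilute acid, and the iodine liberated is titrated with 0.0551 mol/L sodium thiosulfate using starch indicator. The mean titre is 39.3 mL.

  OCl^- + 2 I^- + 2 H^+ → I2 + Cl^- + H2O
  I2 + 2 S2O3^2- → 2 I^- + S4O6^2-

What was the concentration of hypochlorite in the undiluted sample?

n(S2O3^2-) = 0.0393 × 0.0551 = 2.17 × 10^-3 mol
n(I2) = n(S2O3^2-)/2 = 1.08 × 10^-3 mol
n(OCl^-) in the aliquot = 1.08 × 10^-3 mol (1:1 ratio)
[OCl^-]_dilute = 1.08 × 10^-3 / 0.0101 = 0.107 mol/L
[OCl^-]_original = 0.107 × 250.0/9.70 = 2.76 mol/L

2.76 mol/L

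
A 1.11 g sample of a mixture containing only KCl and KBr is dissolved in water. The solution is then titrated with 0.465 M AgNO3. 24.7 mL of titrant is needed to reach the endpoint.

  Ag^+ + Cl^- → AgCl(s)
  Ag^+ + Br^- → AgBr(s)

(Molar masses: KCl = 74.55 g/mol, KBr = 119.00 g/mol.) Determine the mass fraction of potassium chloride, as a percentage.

n(AgNO3) = 0.0247 × 0.465 = 0.0115 mol
Let x = n(KCl), y = n(KBr).
Titrant: 1x + 1y = 0.0115;  mass: 74.55x + 119.00y = 1.11
Solving, x = 5.78 × 10^-3 mol, y = 5.71 × 10^-3 mol
mass of KCl = 5.78 × 10^-3 × 74.55 = 0.431 g
% KCl = 0.431 / 1.11 × 100 = 38.8 %

38.8 %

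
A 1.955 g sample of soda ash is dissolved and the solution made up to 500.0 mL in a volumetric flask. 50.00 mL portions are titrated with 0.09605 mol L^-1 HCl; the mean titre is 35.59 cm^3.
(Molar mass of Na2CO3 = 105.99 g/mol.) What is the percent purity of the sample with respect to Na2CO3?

Na2CO3 + 2 HCl → 2 NaCl + H2O + CO2
n(HCl) per titration = 0.03559 × 0.09605 = 3.418 × 10^-3 mol
From the 1:2 ratio, n(Na2CO3) in each aliquot = 1/2 × 3.418 × 10^-3 = 1.709 × 10^-3 mol
n(Na2CO3) in the whole flask = 1.709 × 10^-3 × 500.0/50.00 = 0.01709 mol
mass of Na2CO3 = 0.01709 × 105.99 = 1.812 g
% Na2CO3 = 1.812 / 1.955 × 100 = 92.66 %

92.66 %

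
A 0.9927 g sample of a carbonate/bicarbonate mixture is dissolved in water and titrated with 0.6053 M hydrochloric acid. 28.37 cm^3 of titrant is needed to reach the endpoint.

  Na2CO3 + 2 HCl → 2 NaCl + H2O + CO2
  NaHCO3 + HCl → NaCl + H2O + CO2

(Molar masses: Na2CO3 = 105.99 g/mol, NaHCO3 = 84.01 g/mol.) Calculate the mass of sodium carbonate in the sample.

0.7688 g

n(HCl) = 0.02837 × 0.6053 = 0.01717 mol
Let x = n(Na2CO3), y = n(NaHCO3).
Titrant: 2x + 1y = 0.01717;  mass: 105.99x + 84.01y = 0.9927
Solving, x = 7.254 × 10^-3 mol, y = 2.665 × 10^-3 mol
mass of Na2CO3 = 7.254 × 10^-3 × 105.99 = 0.7688 g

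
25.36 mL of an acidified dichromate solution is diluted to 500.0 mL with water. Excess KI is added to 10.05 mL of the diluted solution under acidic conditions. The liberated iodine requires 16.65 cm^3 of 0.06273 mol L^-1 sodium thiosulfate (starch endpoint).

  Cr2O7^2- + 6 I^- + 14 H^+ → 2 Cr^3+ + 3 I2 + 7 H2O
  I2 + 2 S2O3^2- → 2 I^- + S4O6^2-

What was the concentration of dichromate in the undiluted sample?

n(S2O3^2-) = 0.01665 × 0.06273 = 1.044 × 10^-3 mol
n(I2) = n(S2O3^2-)/2 = 5.222 × 10^-4 mol
From the 1:3 ratio, n(Cr2O7^2-) in the aliquot = 1/3 × 5.222 × 10^-4 = 1.741 × 10^-4 mol
[Cr2O7^2-]_dilute = 1.741 × 10^-4 / 0.01005 = 0.01732 mol/L
[Cr2O7^2-]_original = 0.01732 × 500.0/25.36 = 0.3415 mol/L

0.3415 mol/L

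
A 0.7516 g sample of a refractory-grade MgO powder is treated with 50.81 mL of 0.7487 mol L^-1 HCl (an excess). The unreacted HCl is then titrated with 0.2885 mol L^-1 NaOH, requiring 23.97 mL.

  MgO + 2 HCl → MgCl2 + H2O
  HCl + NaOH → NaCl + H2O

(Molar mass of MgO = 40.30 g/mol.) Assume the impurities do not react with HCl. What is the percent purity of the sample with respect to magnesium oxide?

n(HCl) added = 0.05081 × 0.7487 = 0.03804 mol
n(NaOH) used in back-titration = 0.02397 × 0.2885 = 6.915 × 10^-3 mol
n(HCl) left over = 6.915 × 10^-3 mol (1:1 ratio)
n(HCl) consumed by analyte = 0.03804 − 6.915 × 10^-3 = 0.03113 mol
From the 1:2 ratio, n(MgO) = 1/2 × 0.03113 = 0.01556 mol
mass of MgO = 0.01556 × 40.30 = 0.6272 g
% MgO = 0.6272 / 0.7516 × 100 = 83.45 %

83.45 %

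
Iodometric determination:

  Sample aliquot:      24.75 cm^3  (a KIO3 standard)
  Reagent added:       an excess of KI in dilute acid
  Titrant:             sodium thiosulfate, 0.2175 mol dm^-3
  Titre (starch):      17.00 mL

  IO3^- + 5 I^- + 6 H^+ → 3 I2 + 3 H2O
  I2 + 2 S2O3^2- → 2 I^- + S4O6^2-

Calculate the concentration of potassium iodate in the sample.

0.02490 mol/L

n(S2O3^2-) = 0.01700 × 0.2175 = 3.697 × 10^-3 mol
n(I2) = n(S2O3^2-)/2 = 1.849 × 10^-3 mol
From the 1:3 ratio, n(IO3^-) in the aliquot = 1/3 × 1.849 × 10^-3 = 6.162 × 10^-4 mol
[IO3^-] = 6.162 × 10^-4 / 0.02475 = 0.02490 mol/L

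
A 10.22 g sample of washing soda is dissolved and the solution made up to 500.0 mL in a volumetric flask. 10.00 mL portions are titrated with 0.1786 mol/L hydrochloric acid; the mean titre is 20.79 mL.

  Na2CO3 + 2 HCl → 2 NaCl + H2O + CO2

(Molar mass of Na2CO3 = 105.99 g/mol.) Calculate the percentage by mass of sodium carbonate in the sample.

n(HCl) per titration = 0.02079 × 0.1786 = 3.713 × 10^-3 mol
From the 1:2 ratio, n(Na2CO3) in each aliquot = 1/2 × 3.713 × 10^-3 = 1.857 × 10^-3 mol
n(Na2CO3) in the whole flask = 1.857 × 10^-3 × 500.0/10.00 = 0.09283 mol
mass of Na2CO3 = 0.09283 × 105.99 = 9.839 g
% Na2CO3 = 9.839 / 10.22 × 100 = 96.27 %

96.27 %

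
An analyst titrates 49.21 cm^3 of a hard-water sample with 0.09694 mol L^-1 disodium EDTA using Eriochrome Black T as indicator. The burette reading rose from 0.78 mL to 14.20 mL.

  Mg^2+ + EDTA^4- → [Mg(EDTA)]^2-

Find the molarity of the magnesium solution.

n(EDTA) = 0.01342 L × 0.09694 mol/L = 1.301 × 10^-3 mol
n(Mg2+) = 1.301 × 10^-3 mol (1:1 mole ratio)
[Mg2+] = 1.301 × 10^-3 mol / 0.04921 L = 0.02644 mol/L

0.02644 mol/L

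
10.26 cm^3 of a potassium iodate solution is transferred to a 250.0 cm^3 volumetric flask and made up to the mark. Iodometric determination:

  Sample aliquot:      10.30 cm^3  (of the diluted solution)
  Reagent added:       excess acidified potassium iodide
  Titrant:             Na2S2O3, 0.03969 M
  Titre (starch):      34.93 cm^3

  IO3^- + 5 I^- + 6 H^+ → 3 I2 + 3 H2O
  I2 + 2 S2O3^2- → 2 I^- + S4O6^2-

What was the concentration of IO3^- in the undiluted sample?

0.5466 M

n(S2O3^2-) = 0.03493 × 0.03969 = 1.386 × 10^-3 mol
n(I2) = n(S2O3^2-)/2 = 6.932 × 10^-4 mol
From the 1:3 ratio, n(IO3^-) in the aliquot = 1/3 × 6.932 × 10^-4 = 2.311 × 10^-4 mol
[IO3^-]_dilute = 2.311 × 10^-4 / 0.01030 = 0.02243 mol/L
[IO3^-]_original = 0.02243 × 250.0/10.26 = 0.5466 mol/L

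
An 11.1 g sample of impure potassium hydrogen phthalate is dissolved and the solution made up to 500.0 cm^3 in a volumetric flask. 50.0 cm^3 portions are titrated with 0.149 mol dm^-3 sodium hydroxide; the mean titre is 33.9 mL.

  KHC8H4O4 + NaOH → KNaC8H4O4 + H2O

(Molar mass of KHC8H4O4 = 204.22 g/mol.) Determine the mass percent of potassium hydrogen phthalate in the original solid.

n(NaOH) per titration = 0.0339 × 0.149 = 5.05 × 10^-3 mol
n(KHC8H4O4) in each aliquot = 5.05 × 10^-3 mol (1:1 ratio)
n(KHC8H4O4) in the whole flask = 5.05 × 10^-3 × 500.0/50.0 = 0.0505 mol
mass of KHC8H4O4 = 0.0505 × 204.22 = 10.3 g
% KHC8H4O4 = 10.3 / 11.1 × 100 = 92.9 %

92.9 %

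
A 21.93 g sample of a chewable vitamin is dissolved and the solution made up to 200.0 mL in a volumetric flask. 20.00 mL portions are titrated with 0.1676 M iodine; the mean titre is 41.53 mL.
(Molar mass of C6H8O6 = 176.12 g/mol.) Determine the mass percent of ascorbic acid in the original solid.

C6H8O6 + I2 → C6H6O6 + 2 HI
n(I2) per titration = 0.04153 × 0.1676 = 6.960 × 10^-3 mol
n(C6H8O6) in each aliquot = 6.960 × 10^-3 mol (1:1 ratio)
n(C6H8O6) in the whole flask = 6.960 × 10^-3 × 200.0/20.00 = 0.06960 mol
mass of C6H8O6 = 0.06960 × 176.12 = 12.26 g
% C6H8O6 = 12.26 / 21.93 × 100 = 55.90 %

55.90 %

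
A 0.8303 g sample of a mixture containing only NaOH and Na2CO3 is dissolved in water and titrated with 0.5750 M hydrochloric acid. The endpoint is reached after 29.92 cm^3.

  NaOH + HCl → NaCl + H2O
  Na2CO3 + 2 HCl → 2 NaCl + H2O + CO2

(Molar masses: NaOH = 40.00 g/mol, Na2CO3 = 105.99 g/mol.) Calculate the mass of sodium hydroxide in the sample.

n(HCl) = 0.02992 × 0.5750 = 0.01720 mol
Let x = n(NaOH), y = n(Na2CO3).
Titrant: 1x + 2y = 0.01720;  mass: 40.00x + 105.99y = 0.8303
Solving, x = 6.266 × 10^-3 mol, y = 5.469 × 10^-3 mol
mass of NaOH = 6.266 × 10^-3 × 40.00 = 0.2506 g

0.2506 g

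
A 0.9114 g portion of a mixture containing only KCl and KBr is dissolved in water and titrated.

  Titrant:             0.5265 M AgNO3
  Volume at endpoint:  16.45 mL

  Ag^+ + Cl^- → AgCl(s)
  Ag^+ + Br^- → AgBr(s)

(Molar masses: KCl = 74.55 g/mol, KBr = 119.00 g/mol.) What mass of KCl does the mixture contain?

n(AgNO3) = 0.01645 × 0.5265 = 8.661 × 10^-3 mol
Let x = n(KCl), y = n(KBr).
Titrant: 1x + 1y = 8.661 × 10^-3;  mass: 74.55x + 119.00y = 0.9114
Solving, x = 2.683 × 10^-3 mol, y = 5.978 × 10^-3 mol
mass of KCl = 2.683 × 10^-3 × 74.55 = 0.2000 g

0.2000 g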